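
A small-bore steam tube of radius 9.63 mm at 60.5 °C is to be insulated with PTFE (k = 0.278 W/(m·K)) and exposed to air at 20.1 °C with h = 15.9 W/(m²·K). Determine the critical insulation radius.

r_cr = 1.75 cm

For a cylinder, r_cr = k_ins/h = 0.278/15.9 = 0.0175 m = 1.75 cm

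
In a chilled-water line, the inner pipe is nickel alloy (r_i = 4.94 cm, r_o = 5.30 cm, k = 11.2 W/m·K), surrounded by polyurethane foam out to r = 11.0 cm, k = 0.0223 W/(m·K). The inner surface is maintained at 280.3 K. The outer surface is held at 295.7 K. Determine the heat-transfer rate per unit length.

Q' = 2.95 W/m

Series thermal resistances, inner to outer:
  R'_nickel alloy = ln(0.0530/0.0494)/(2πk) = 0.07034/(2π·11.2) = 9.996×10^-4 m·K/W
  R'_polyurethane foam = ln(0.110/0.0530)/(2πk) = 0.7302/(2π·0.0223) = 5.211 m·K/W
ΣR = 9.996×10^-4 + 5.211 = 5.212 m·K/W
Q' = ΔT/ΣR = (280.3 K − 295.7 K)/5.212 = -2.95 W/m
(Negative Q' ⇒ heat flows inward; heat gain = 2.95 W/m.)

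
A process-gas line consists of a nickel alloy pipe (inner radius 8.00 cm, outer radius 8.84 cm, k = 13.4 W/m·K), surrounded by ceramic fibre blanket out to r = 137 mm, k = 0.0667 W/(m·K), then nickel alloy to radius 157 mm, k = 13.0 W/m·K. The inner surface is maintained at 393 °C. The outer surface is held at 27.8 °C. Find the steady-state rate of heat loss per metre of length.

Treat each layer as a resistance in series:
  R'_nickel alloy = ln(0.0884/0.0800)/(2πk) = 0.09985/(2π·13.4) = 0.001186 m·K/W
  R'_ceramic fibre blanket = ln(0.137/0.0884)/(2πk) = 0.4381/(2π·0.0667) = 1.045 m·K/W
  R'_nickel alloy = ln(0.157/0.137)/(2πk) = 0.1363/(2π·13.0) = 0.001668 m·K/W
ΣR = 0.001186 + 1.045 + 0.001668 = 1.048 m·K/W
Q' = ΔT/ΣR = (393 °C − 27.8 °C)/1.048 = 348 W/m

Q' = 348 W/m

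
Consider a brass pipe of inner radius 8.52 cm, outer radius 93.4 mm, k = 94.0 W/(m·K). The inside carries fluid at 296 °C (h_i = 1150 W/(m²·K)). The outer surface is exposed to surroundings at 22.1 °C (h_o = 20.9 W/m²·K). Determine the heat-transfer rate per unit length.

Q' = 3.29 kW/m

Series thermal resistances, inner to outer:
  R'_conv,in = 1/(2πr h) = 1/(2π·0.0852·1150) = 0.001624 m·K/W
  R'_brass = ln(0.0934/0.0852)/(2πk) = 0.09189/(2π·94.0) = 1.556×10^-4 m·K/W
  R'_conv,out = 1/(2πr h) = 1/(2π·0.0934·20.9) = 0.08153 m·K/W
ΣR = 0.001624 + 1.556×10^-4 + 0.08153 = 0.08331 m·K/W
Q' = ΔT/ΣR = (296 °C − 22.1 °C)/0.08331 = 3290 W/m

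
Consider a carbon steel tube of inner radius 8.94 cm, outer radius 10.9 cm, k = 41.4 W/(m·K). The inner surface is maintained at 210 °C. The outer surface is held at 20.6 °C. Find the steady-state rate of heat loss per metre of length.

Q' = 2.49×10^5 W/m

Q' = 2πk·ΔT/ln(r₂/r₁) = 2π × 41.4 × 189.4 / ln(0.109/0.0894) = 2.49×10^5 W/m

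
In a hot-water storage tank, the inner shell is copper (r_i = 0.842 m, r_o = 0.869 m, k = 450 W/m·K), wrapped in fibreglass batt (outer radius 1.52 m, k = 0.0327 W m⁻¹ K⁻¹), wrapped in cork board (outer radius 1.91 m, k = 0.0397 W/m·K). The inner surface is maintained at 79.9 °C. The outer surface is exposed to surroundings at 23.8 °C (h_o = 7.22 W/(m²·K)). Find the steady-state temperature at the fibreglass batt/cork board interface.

Resistance network (inner→outer):
  R_copper = (1/0.842 − 1/0.869)/(4πk) = 0.03690/(4π·450) = 6.525×10^-6 K/W
  R_fibreglass batt = (1/0.869 − 1/1.52)/(4πk) = 0.4929/(4π·0.0327) = 1.199 K/W
  R_cork board = (1/1.52 − 1/1.91)/(4πk) = 0.1343/(4π·0.0397) = 0.2693 K/W
  R_conv,out = 1/(4πr²h) = 1/(4π·1.91²·7.22) = 0.003021 K/W
ΣR = 6.525×10^-6 + 1.199 + 0.2693 + 0.003021 = 1.471 K/W
Q = ΔT/ΣR = (79.9 °C − 23.8 °C)/1.471 = 38.14 W
From the inner boundary to the fibreglass batt/cork board interface, ΣR_partial = 1.199 K/W.
T_interface = T_in − Q·ΣR_partial = 79.9 °C − (38.14)(1.199) = 34.2 °C

T = 34.2 °C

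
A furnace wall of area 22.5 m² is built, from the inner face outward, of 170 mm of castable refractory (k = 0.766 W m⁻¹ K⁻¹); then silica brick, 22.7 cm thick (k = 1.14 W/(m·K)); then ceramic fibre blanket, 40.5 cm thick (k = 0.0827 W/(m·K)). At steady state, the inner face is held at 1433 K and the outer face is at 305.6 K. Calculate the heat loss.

Series thermal resistances, inner to outer:
  R_castable refractory = L/(kA) = 0.170/(0.766·22.5) = 0.009864 K/W
  R_silica brick = L/(kA) = 0.227/(1.14·22.5) = 0.008850 K/W
  R_ceramic fibre blanket = L/(kA) = 0.405/(0.0827·22.5) = 0.2177 K/W
ΣR = 0.009864 + 0.008850 + 0.2177 = 0.2364 K/W
Q = ΔT/ΣR = (1433 K − 305.6 K)/0.2364 = 4770 W

Q = 4.77 kW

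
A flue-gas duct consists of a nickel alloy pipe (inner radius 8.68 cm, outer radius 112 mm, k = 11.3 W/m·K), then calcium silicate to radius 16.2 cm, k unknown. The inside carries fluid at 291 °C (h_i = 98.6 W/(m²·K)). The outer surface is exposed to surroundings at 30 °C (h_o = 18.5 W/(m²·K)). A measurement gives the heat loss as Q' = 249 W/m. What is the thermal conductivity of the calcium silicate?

k = 0.0604 W/m·K

ΣR = ΔT/Q' = |291 − 30|/249 = 1.048 m·K/W
Known resistances:
  R'_conv,in = 1/(2πr h) = 1/(2π·0.0868·98.6) = 0.01860 m·K/W
  R'_nickel alloy = ln(0.112/0.0868)/(2πk) = 0.2549/(2π·11.3) = 0.003590 m·K/W
  R'_conv,out = 1/(2πr h) = 1/(2π·0.162·18.5) = 0.05310 m·K/W
R_calcium silicate = ΣR − ΣR_known = 1.048 − 0.07529 = 0.9727 m·K/W
ln(r₂/r₁)/(2πk) = 0.9727 ⇒ k = 0.3691/(2π·0.9727) = 0.0604 W/m·K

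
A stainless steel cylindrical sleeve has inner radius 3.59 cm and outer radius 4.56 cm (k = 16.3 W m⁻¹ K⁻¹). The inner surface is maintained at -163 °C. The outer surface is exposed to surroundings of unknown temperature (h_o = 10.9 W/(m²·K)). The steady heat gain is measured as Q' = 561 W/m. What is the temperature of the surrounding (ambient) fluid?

T_out = 17.9 °C

Series resistances:
  R'_stainless steel = ln(0.0456/0.0359)/(2πk) = 0.2392/(2π·16.3) = 0.002335 m·K/W
  R'_conv,out = 1/(2πr h) = 1/(2π·0.0456·10.9) = 0.3202 m·K/W
ΣR = 0.3225 m·K/W
ΔT = Q'·ΣR = 561 × 0.3225 = 180.9 K
Heat flows inward, so T_out = T_in + ΔT = -163 + 180.9 = 17.9 °C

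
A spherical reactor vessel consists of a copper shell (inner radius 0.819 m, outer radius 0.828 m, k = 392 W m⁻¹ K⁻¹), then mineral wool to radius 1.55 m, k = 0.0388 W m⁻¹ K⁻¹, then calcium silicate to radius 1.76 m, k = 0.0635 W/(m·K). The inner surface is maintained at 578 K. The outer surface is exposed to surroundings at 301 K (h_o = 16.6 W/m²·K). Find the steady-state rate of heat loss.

Treat each layer as a resistance in series:
  R_copper = (1/0.819 − 1/0.828)/(4πk) = 0.01327/(4π·392) = 2.694×10^-6 K/W
  R_mineral wool = (1/0.828 − 1/1.55)/(4πk) = 0.5626/(4π·0.0388) = 1.154 K/W
  R_calcium silicate = (1/1.55 − 1/1.76)/(4πk) = 0.07698/(4π·0.0635) = 0.09647 K/W
  R_conv,out = 1/(4πr²h) = 1/(4π·1.76²·16.6) = 0.001548 K/W
ΣR = 2.694×10^-6 + 1.154 + 0.09647 + 0.001548 = 1.252 K/W
Q = ΔT/ΣR = (578 K − 301 K)/1.252 = 221 W

Q = 221 W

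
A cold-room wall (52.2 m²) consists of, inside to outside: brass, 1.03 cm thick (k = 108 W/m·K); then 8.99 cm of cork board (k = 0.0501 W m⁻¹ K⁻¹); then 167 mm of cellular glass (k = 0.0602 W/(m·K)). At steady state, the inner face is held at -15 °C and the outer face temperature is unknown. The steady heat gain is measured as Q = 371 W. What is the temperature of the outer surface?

T_out = 17.5 °C

Sum the resistances:
  R_brass = L/(kA) = 0.0103/(108·52.2) = 1.827×10^-6 K/W
  R_cork board = L/(kA) = 0.0899/(0.0501·52.2) = 0.03438 K/W
  R_cellular glass = L/(kA) = 0.167/(0.0602·52.2) = 0.05314 K/W
ΣR = 0.08752 K/W
ΔT = Q·ΣR = 371 × 0.08752 = 32.47 K
Heat flows inward, so T_out = T_in + ΔT = -15 + 32.47 = 17.5 °C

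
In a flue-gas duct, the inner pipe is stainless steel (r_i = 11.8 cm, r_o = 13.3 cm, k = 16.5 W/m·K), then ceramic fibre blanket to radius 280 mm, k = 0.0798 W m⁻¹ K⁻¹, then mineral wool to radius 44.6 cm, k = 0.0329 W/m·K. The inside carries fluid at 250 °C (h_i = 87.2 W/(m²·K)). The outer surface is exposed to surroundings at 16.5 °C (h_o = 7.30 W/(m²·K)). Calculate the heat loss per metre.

Series thermal resistances, inner to outer:
  R'_conv,in = 1/(2πr h) = 1/(2π·0.118·87.2) = 0.01547 m·K/W
  R'_stainless steel = ln(0.133/0.118)/(2πk) = 0.1197/(2π·16.5) = 0.001154 m·K/W
  R'_ceramic fibre blanket = ln(0.280/0.133)/(2πk) = 0.7444/(2π·0.0798) = 1.485 m·K/W
  R'_mineral wool = ln(0.446/0.280)/(2πk) = 0.4655/(2π·0.0329) = 2.252 m·K/W
  R'_conv,out = 1/(2πr h) = 1/(2π·0.446·7.30) = 0.04888 m·K/W
ΣR = 0.01547 + 0.001154 + 1.485 + 2.252 + 0.04888 = 3.803 m·K/W
Q' = ΔT/ΣR = (250 °C − 16.5 °C)/3.803 = 61.4 W/m

Q' = 61.4 W/m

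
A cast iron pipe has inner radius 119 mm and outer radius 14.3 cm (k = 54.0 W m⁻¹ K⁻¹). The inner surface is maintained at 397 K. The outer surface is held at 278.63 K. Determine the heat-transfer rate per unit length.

Q' = 219 kW/m

Q' = 2πk·ΔT/ln(r₂/r₁) = 2π × 54.0 × 118.37 / ln(0.143/0.119) = 2.19×10^5 W/m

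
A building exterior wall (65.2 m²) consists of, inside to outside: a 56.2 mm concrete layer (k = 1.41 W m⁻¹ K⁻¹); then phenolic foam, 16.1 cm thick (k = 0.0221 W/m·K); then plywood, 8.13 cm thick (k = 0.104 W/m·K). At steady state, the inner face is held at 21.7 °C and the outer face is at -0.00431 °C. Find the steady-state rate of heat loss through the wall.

Resistance network (inner→outer):
  R_concrete = L/(kA) = 0.0562/(1.41·65.2) = 6.113×10^-4 K/W
  R_phenolic foam = L/(kA) = 0.161/(0.0221·65.2) = 0.1117 K/W
  R_plywood = L/(kA) = 0.0813/(0.104·65.2) = 0.01199 K/W
ΣR = 6.113×10^-4 + 0.1117 + 0.01199 = 0.1243 K/W
Q = ΔT/ΣR = (21.7 °C − -0.00431 °C)/0.1243 = 175 W

Q = 175 W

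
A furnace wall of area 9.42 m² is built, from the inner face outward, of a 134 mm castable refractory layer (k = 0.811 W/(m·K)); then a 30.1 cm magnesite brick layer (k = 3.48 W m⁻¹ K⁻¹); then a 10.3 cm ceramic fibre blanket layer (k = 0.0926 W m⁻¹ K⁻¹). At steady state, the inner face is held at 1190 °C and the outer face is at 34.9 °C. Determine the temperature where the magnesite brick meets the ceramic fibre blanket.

Treat each layer as a resistance in series:
  R_castable refractory = L/(kA) = 0.134/(0.811·9.42) = 0.01754 K/W
  R_magnesite brick = L/(kA) = 0.301/(3.48·9.42) = 0.009182 K/W
  R_ceramic fibre blanket = L/(kA) = 0.103/(0.0926·9.42) = 0.1181 K/W
ΣR = 0.01754 + 0.009182 + 0.1181 = 0.1448 K/W
Q = ΔT/ΣR = (1190 °C − 34.9 °C)/0.1448 = 7977 W
From the inner boundary to the magnesite brick/ceramic fibre blanket interface, ΣR_partial = 0.02672 K/W.
T_interface = T_in − Q·ΣR_partial = 1190 °C − (7977)(0.02672) = 977 °C

T = 977 °C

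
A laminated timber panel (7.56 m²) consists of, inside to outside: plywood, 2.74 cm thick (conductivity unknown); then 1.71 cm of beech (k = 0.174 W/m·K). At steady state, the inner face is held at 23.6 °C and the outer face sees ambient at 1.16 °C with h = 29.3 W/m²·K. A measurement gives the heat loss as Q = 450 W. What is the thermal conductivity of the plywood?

ΣR = ΔT/Q = |23.6 − 1.16|/450 = 0.04987 K/W
Known resistances:
  R_beech = L/(kA) = 0.0171/(0.174·7.56) = 0.01300 K/W
  R_conv,out = 1/(hA) = 1/(29.3·7.56) = 0.004515 K/W
R_plywood = ΣR − ΣR_known = 0.04987 − 0.01751 = 0.03236 K/W
L/(kA) = 0.03236 ⇒ k = 0.0274/(0.03236·7.56) = 0.112 W/m·K

k = 0.112 W/m·K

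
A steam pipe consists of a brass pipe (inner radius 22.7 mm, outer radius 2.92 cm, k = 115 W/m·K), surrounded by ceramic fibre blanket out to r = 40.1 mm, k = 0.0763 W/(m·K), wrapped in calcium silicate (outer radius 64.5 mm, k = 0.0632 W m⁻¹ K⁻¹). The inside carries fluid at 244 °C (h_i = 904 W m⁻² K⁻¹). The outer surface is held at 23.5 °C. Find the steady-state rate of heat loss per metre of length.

Q' = 118 W/m

Resistance network (inner→outer):
  R'_conv,in = 1/(2πr h) = 1/(2π·0.0227·904) = 0.007756 m·K/W
  R'_brass = ln(0.0292/0.0227)/(2πk) = 0.2518/(2π·115) = 3.485×10^-4 m·K/W
  R'_ceramic fibre blanket = ln(0.0401/0.0292)/(2πk) = 0.3172/(2π·0.0763) = 0.6617 m·K/W
  R'_calcium silicate = ln(0.0645/0.0401)/(2πk) = 0.4753/(2π·0.0632) = 1.197 m·K/W
ΣR = 0.007756 + 3.485×10^-4 + 0.6617 + 1.197 = 1.867 m·K/W
Q' = ΔT/ΣR = (244 °C − 23.5 °C)/1.867 = 118 W/m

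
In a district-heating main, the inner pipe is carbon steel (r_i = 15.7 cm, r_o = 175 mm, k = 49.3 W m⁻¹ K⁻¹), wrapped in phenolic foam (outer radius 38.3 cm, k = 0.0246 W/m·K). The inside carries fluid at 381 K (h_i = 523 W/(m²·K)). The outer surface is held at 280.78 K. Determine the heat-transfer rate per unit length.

Q' = 19.8 W/m

Treat each layer as a resistance in series:
  R'_conv,in = 1/(2πr h) = 1/(2π·0.157·523) = 0.001938 m·K/W
  R'_carbon steel = ln(0.175/0.157)/(2πk) = 0.1085/(2π·49.3) = 3.504×10^-4 m·K/W
  R'_phenolic foam = ln(0.383/0.175)/(2πk) = 0.7832/(2π·0.0246) = 5.067 m·K/W
ΣR = 0.001938 + 3.504×10^-4 + 5.067 = 5.069 m·K/W
Q' = ΔT/ΣR = (381 K − 280.78 K)/5.069 = 19.8 W/m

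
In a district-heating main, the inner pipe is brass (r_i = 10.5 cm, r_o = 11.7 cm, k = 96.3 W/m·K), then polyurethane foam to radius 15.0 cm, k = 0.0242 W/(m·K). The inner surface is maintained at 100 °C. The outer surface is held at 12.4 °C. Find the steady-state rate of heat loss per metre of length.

Q' = 53.6 W/m

Treat each layer as a resistance in series:
  R'_brass = ln(0.117/0.105)/(2πk) = 0.1082/(2π·96.3) = 1.788×10^-4 m·K/W
  R'_polyurethane foam = ln(0.150/0.117)/(2πk) = 0.2485/(2π·0.0242) = 1.634 m·K/W
ΣR = 1.788×10^-4 + 1.634 = 1.634 m·K/W
Q' = ΔT/ΣR = (100 °C − 12.4 °C)/1.634 = 53.6 W/m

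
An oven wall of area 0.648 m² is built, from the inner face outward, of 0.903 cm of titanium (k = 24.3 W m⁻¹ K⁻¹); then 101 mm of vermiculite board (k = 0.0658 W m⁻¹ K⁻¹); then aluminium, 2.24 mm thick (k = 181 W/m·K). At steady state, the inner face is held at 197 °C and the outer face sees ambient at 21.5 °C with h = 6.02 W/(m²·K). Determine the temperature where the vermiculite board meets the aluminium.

Series thermal resistances, inner to outer:
  R_titanium = L/(kA) = 0.00903/(24.3·0.648) = 5.735×10^-4 K/W
  R_vermiculite board = L/(kA) = 0.101/(0.0658·0.648) = 2.369 K/W
  R_aluminium = L/(kA) = 0.00224/(181·0.648) = 1.910×10^-5 K/W
  R_conv,out = 1/(hA) = 1/(6.02·0.648) = 0.2563 K/W
ΣR = 5.735×10^-4 + 2.369 + 1.910×10^-5 + 0.2563 = 2.626 K/W
Q = ΔT/ΣR = (197 °C − 21.5 °C)/2.626 = 66.83 W
From the inner boundary to the vermiculite board/aluminium interface, ΣR_partial = 2.370 K/W.
T_interface = T_in − Q·ΣR_partial = 197 °C − (66.83)(2.370) = 38.6 °C

T = 38.6 °C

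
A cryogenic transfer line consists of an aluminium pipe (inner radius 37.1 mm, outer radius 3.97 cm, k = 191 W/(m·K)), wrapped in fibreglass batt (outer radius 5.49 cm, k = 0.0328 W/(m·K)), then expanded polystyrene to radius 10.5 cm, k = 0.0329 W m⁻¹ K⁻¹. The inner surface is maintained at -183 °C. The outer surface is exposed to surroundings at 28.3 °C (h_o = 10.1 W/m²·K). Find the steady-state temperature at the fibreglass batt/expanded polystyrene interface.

T = -115 °C

Resistance network (inner→outer):
  R'_aluminium = ln(0.0397/0.0371)/(2πk) = 0.06773/(2π·191) = 5.644×10^-5 m·K/W
  R'_fibreglass batt = ln(0.0549/0.0397)/(2πk) = 0.3242/(2π·0.0328) = 1.573 m·K/W
  R'_expanded polystyrene = ln(0.105/0.0549)/(2πk) = 0.6484/(2π·0.0329) = 3.137 m·K/W
  R'_conv,out = 1/(2πr h) = 1/(2π·0.105·10.1) = 0.1501 m·K/W
ΣR = 5.644×10^-5 + 1.573 + 3.137 + 0.1501 = 4.860 m·K/W
Q' = ΔT/ΣR = (-183 °C − 28.3 °C)/4.860 = -43.48 W/m
From the inner boundary to the fibreglass batt/expanded polystyrene interface, ΣR_partial = 1.573 m·K/W.
T_interface = T_in − Q'·ΣR_partial = -183 °C − (-43.48)(1.573) = -115 °C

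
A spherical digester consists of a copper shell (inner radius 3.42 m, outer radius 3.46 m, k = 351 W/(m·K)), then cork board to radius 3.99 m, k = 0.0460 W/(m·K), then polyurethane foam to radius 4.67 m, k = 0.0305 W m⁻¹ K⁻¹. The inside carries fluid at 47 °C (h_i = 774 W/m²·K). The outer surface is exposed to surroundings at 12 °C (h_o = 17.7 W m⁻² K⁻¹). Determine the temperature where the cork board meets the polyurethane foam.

Treat each layer as a resistance in series:
  R_conv,in = 1/(4πr²h) = 1/(4π·3.42²·774) = 8.790×10^-6 K/W
  R_copper = (1/3.42 − 1/3.46)/(4πk) = 0.003380/(4π·351) = 7.664×10^-7 K/W
  R_cork board = (1/3.46 − 1/3.99)/(4πk) = 0.03839/(4π·0.0460) = 0.06641 K/W
  R_polyurethane foam = (1/3.99 − 1/4.67)/(4πk) = 0.03649/(4π·0.0305) = 0.09522 K/W
  R_conv,out = 1/(4πr²h) = 1/(4π·4.67²·17.7) = 2.061×10^-4 K/W
ΣR = 8.790×10^-6 + 7.664×10^-7 + 0.06641 + 0.09522 + 2.061×10^-4 = 0.1618 K/W
Q = ΔT/ΣR = (47 °C − 12 °C)/0.1618 = 216.3 W
From the inner boundary to the cork board/polyurethane foam interface, ΣR_partial = 0.06642 K/W.
T_interface = T_in − Q·ΣR_partial = 47 °C − (216.3)(0.06642) = 32.6 °C

T = 32.6 °C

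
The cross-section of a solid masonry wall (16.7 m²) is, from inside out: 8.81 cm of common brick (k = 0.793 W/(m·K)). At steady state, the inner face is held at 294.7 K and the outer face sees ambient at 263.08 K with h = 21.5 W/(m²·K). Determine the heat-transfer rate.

Q = 3350 W

Treat each layer as a resistance in series:
  R_common brick = L/(kA) = 0.0881/(0.793·16.7) = 0.006653 K/W
  R_conv,out = 1/(hA) = 1/(21.5·16.7) = 0.002785 K/W
ΣR = 0.006653 + 0.002785 = 0.009438 K/W
Q = ΔT/ΣR = (294.7 K − 263.08 K)/0.009438 = 3350 W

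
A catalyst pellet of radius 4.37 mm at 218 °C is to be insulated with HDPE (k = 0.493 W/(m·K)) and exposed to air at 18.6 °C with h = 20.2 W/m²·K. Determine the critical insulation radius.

For a sphere, r_cr = 2k_ins/h = 2·0.493/20.2 = 0.0488 m = 4.88 cm

r_cr = 4.88 cm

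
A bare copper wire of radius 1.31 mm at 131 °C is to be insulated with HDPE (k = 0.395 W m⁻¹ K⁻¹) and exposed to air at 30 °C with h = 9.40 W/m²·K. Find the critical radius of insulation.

For a cylinder, r_cr = k_ins/h = 0.395/9.40 = 0.0420 m = 4.20 cm

r_cr = 4.20 cm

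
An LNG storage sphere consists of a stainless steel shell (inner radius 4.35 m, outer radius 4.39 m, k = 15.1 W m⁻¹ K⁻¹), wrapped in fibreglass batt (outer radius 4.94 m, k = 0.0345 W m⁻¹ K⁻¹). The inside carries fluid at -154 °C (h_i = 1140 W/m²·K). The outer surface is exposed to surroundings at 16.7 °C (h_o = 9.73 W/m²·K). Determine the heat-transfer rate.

Q = 2900 W

Treat each layer as a resistance in series:
  R_conv,in = 1/(4πr²h) = 1/(4π·4.35²·1140) = 3.689×10^-6 K/W
  R_stainless steel = (1/4.35 − 1/4.39)/(4πk) = 0.002095/(4π·15.1) = 1.104×10^-5 K/W
  R_fibreglass batt = (1/4.39 − 1/4.94)/(4πk) = 0.02536/(4π·0.0345) = 0.05850 K/W
  R_conv,out = 1/(4πr²h) = 1/(4π·4.94²·9.73) = 3.351×10^-4 K/W
ΣR = 3.689×10^-6 + 1.104×10^-5 + 0.05850 + 3.351×10^-4 = 0.05885 K/W
Q = ΔT/ΣR = (-154 °C − 16.7 °C)/0.05885 = -2900 W
(Negative Q ⇒ heat flows inward; heat gain = 2900 W.)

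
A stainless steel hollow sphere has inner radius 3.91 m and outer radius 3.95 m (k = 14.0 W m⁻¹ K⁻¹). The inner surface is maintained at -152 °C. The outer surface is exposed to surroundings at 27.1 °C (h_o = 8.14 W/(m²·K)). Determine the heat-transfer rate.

Treat each layer as a resistance in series:
  R_stainless steel = (1/3.91 − 1/3.95)/(4πk) = 0.002590/(4π·14.0) = 1.472×10^-5 K/W
  R_conv,out = 1/(4πr²h) = 1/(4π·3.95²·8.14) = 6.266×10^-4 K/W
ΣR = 1.472×10^-5 + 6.266×10^-4 = 6.413×10^-4 K/W
Q = ΔT/ΣR = (-152 °C − 27.1 °C)/6.413×10^-4 = -2.79×10^5 W
(Negative Q ⇒ heat flows inward; heat gain = 2.79×10^5 W.)

Q = 279 kW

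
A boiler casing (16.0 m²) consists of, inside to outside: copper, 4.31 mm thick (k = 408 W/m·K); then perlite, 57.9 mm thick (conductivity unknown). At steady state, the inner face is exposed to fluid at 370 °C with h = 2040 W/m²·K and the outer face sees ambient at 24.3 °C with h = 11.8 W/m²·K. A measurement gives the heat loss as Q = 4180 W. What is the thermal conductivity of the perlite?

k = 0.0468 W/m·K

ΣR = ΔT/Q = |370 − 24.3|/4180 = 0.08270 K/W
Known resistances:
  R_conv,in = 1/(hA) = 1/(2040·16.0) = 3.064×10^-5 K/W
  R_copper = L/(kA) = 0.00431/(408·16.0) = 6.602×10^-7 K/W
  R_conv,out = 1/(hA) = 1/(11.8·16.0) = 0.005297 K/W
R_perlite = ΣR − ΣR_known = 0.08270 − 0.005328 = 0.07737 K/W
L/(kA) = 0.07737 ⇒ k = 0.0579/(0.07737·16.0) = 0.0468 W/m·K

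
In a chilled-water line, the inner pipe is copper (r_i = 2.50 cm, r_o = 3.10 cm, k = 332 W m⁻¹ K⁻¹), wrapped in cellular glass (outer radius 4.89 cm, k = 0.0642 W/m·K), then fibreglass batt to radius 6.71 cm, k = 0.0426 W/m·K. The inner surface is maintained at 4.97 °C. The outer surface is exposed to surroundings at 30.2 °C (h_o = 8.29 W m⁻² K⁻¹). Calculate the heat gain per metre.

Q' = 9.71 W/m

Resistance network (inner→outer):
  R'_copper = ln(0.0310/0.0250)/(2πk) = 0.2151/(2π·332) = 1.031×10^-4 m·K/W
  R'_cellular glass = ln(0.0489/0.0310)/(2πk) = 0.4558/(2π·0.0642) = 1.130 m·K/W
  R'_fibreglass batt = ln(0.0671/0.0489)/(2πk) = 0.3164/(2π·0.0426) = 1.182 m·K/W
  R'_conv,out = 1/(2πr h) = 1/(2π·0.0671·8.29) = 0.2861 m·K/W
ΣR = 1.031×10^-4 + 1.130 + 1.182 + 0.2861 = 2.598 m·K/W
Q' = ΔT/ΣR = (4.97 °C − 30.2 °C)/2.598 = -9.71 W/m
(Negative Q' ⇒ heat flows inward; heat gain = 9.71 W/m.)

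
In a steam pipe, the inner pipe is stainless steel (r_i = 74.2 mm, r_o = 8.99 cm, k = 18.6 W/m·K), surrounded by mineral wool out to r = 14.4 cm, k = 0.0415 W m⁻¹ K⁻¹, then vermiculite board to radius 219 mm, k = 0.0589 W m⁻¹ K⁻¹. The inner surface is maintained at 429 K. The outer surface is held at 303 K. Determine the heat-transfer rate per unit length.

Series thermal resistances, inner to outer:
  R'_stainless steel = ln(0.0899/0.0742)/(2πk) = 0.1919/(2π·18.6) = 0.001642 m·K/W
  R'_mineral wool = ln(0.144/0.0899)/(2πk) = 0.4711/(2π·0.0415) = 1.807 m·K/W
  R'_vermiculite board = ln(0.219/0.144)/(2πk) = 0.4193/(2π·0.0589) = 1.133 m·K/W
ΣR = 0.001642 + 1.807 + 1.133 = 2.942 m·K/W
Q' = ΔT/ΣR = (429 K − 303 K)/2.942 = 42.8 W/m

Q' = 42.8 W/m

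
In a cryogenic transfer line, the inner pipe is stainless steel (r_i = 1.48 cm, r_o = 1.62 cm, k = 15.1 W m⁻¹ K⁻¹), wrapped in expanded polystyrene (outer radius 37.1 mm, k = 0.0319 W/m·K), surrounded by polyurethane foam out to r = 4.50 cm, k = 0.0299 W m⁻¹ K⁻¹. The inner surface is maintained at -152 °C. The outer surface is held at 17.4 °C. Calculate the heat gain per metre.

Q' = 32.8 W/m

Resistance network (inner→outer):
  R'_stainless steel = ln(0.0162/0.0148)/(2πk) = 0.09038/(2π·15.1) = 9.527×10^-4 m·K/W
  R'_expanded polystyrene = ln(0.0371/0.0162)/(2πk) = 0.8286/(2π·0.0319) = 4.134 m·K/W
  R'_polyurethane foam = ln(0.0450/0.0371)/(2πk) = 0.1930/(2π·0.0299) = 1.028 m·K/W
ΣR = 9.527×10^-4 + 4.134 + 1.028 = 5.163 m·K/W
Q' = ΔT/ΣR = (-152 °C − 17.4 °C)/5.163 = -32.8 W/m
(Negative Q' ⇒ heat flows inward; heat gain = 32.8 W/m.)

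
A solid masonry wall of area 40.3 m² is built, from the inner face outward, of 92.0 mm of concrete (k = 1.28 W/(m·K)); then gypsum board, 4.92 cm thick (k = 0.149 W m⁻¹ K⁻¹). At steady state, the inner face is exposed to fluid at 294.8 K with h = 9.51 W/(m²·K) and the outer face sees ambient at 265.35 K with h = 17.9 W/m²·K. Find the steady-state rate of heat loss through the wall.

Series thermal resistances, inner to outer:
  R_conv,in = 1/(hA) = 1/(9.51·40.3) = 0.002609 K/W
  R_concrete = L/(kA) = 0.0920/(1.28·40.3) = 0.001783 K/W
  R_gypsum board = L/(kA) = 0.0492/(0.149·40.3) = 0.008194 K/W
  R_conv,out = 1/(hA) = 1/(17.9·40.3) = 0.001386 K/W
ΣR = 0.002609 + 0.001783 + 0.008194 + 0.001386 = 0.01397 K/W
Q = ΔT/ΣR = (294.8 K − 265.35 K)/0.01397 = 2110 W

Q = 2110 W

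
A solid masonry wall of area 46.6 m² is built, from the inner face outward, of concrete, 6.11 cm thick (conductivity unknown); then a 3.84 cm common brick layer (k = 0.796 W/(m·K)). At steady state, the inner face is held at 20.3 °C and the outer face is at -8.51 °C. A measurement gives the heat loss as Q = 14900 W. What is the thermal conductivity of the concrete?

ΣR = ΔT/Q = |20.3 − -8.51|/14900 = 0.001934 K/W
Known resistances:
  R_common brick = L/(kA) = 0.0384/(0.796·46.6) = 0.001035 K/W
R_concrete = ΣR − ΣR_known = 0.001934 − 0.001035 = 8.990×10^-4 K/W
L/(kA) = 8.990×10^-4 ⇒ k = 0.0611/(8.990×10^-4·46.6) = 1.46 W/m·K

k = 1.46 W/m·K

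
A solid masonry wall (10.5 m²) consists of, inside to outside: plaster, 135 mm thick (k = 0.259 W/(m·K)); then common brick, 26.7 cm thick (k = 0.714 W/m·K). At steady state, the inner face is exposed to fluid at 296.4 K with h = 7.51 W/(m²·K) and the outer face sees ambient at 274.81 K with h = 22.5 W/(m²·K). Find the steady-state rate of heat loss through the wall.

Q = 211 W

Series thermal resistances, inner to outer:
  R_conv,in = 1/(hA) = 1/(7.51·10.5) = 0.01268 K/W
  R_plaster = L/(kA) = 0.135/(0.259·10.5) = 0.04964 K/W
  R_common brick = L/(kA) = 0.267/(0.714·10.5) = 0.03561 K/W
  R_conv,out = 1/(hA) = 1/(22.5·10.5) = 0.004233 K/W
ΣR = 0.01268 + 0.04964 + 0.03561 + 0.004233 = 0.1022 K/W
Q = ΔT/ΣR = (296.4 K − 274.81 K)/0.1022 = 211 W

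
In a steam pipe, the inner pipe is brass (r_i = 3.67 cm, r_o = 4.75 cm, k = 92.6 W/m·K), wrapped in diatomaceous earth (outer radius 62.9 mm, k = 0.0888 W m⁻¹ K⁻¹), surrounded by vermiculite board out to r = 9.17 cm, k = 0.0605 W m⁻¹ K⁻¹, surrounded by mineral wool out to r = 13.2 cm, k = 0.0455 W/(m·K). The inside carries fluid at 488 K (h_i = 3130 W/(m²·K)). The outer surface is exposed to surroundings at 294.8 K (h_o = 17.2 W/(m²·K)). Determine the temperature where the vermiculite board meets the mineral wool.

Series thermal resistances, inner to outer:
  R'_conv,in = 1/(2πr h) = 1/(2π·0.0367·3130) = 0.001386 m·K/W
  R'_brass = ln(0.0475/0.0367)/(2πk) = 0.2580/(2π·92.6) = 4.434×10^-4 m·K/W
  R'_diatomaceous earth = ln(0.0629/0.0475)/(2πk) = 0.2808/(2π·0.0888) = 0.5033 m·K/W
  R'_vermiculite board = ln(0.0917/0.0629)/(2πk) = 0.3770/(2π·0.0605) = 0.9917 m·K/W
  R'_mineral wool = ln(0.132/0.0917)/(2πk) = 0.3643/(2π·0.0455) = 1.274 m·K/W
  R'_conv,out = 1/(2πr h) = 1/(2π·0.132·17.2) = 0.07010 m·K/W
ΣR = 0.001386 + 4.434×10^-4 + 0.5033 + 0.9917 + 1.274 + 0.07010 = 2.841 m·K/W
Q' = ΔT/ΣR = (488 K − 294.8 K)/2.841 = 68.00 W/m
From the inner boundary to the vermiculite board/mineral wool interface, ΣR_partial = 1.497 m·K/W.
T_interface = T_in − Q'·ΣR_partial = 488 K − (68.00)(1.497) = 386 K

T = 386 K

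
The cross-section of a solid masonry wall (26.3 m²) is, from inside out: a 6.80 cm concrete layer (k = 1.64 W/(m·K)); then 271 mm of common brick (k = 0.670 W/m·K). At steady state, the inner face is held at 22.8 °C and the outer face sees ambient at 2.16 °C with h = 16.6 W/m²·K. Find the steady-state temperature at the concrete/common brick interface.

T = 21.1 °C

Series thermal resistances, inner to outer:
  R_concrete = L/(kA) = 0.0680/(1.64·26.3) = 0.001577 K/W
  R_common brick = L/(kA) = 0.271/(0.670·26.3) = 0.01538 K/W
  R_conv,out = 1/(hA) = 1/(16.6·26.3) = 0.002291 K/W
ΣR = 0.001577 + 0.01538 + 0.002291 = 0.01925 K/W
Q = ΔT/ΣR = (22.8 °C − 2.16 °C)/0.01925 = 1072 W
From the inner boundary to the concrete/common brick interface, ΣR_partial = 0.001577 K/W.
T_interface = T_in − Q·ΣR_partial = 22.8 °C − (1072)(0.001577) = 21.1 °C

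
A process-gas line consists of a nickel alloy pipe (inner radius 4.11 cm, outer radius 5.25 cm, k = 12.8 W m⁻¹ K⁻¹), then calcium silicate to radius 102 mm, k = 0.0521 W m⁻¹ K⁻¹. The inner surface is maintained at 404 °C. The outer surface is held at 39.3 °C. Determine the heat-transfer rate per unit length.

Q' = 179 W/m

Resistance network (inner→outer):
  R'_nickel alloy = ln(0.0525/0.0411)/(2πk) = 0.2448/(2π·12.8) = 0.003044 m·K/W
  R'_calcium silicate = ln(0.102/0.0525)/(2πk) = 0.6642/(2π·0.0521) = 2.029 m·K/W
ΣR = 0.003044 + 2.029 = 2.032 m·K/W
Q' = ΔT/ΣR = (404 °C − 39.3 °C)/2.032 = 179 W/m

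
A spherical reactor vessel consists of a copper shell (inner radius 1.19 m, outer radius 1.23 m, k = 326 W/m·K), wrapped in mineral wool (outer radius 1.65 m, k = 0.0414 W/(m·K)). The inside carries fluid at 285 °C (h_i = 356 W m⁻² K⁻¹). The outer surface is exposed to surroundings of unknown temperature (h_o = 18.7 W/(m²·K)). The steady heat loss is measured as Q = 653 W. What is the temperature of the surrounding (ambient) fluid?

T_out = 24.1 °C

Sum the resistances:
  R_conv,in = 1/(4πr²h) = 1/(4π·1.19²·356) = 1.579×10^-4 K/W
  R_copper = (1/1.19 − 1/1.23)/(4πk) = 0.02733/(4π·326) = 6.671×10^-6 K/W
  R_mineral wool = (1/1.23 − 1/1.65)/(4πk) = 0.2069/(4π·0.0414) = 0.3978 K/W
  R_conv,out = 1/(4πr²h) = 1/(4π·1.65²·18.7) = 0.001563 K/W
ΣR = 0.3995 K/W
ΔT = Q·ΣR = 653 × 0.3995 = 260.9 K
Heat flows outward, so T_out = T_in − ΔT = 285 − 260.9 = 24.1 °C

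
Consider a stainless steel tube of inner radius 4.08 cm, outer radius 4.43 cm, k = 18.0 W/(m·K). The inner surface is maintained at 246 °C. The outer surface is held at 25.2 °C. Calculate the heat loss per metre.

Q' = 2πk·ΔT/ln(r₂/r₁) = 2π × 18.0 × 220.8 / ln(0.0443/0.0408) = 3.03×10^5 W/m

Q' = 303 kW/m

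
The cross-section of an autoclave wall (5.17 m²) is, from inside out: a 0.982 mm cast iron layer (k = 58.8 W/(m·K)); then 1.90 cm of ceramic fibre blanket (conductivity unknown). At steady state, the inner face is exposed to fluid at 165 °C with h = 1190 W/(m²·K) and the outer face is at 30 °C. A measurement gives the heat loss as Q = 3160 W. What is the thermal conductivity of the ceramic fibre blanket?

ΣR = ΔT/Q = |165 − 30|/3160 = 0.04272 K/W
Known resistances:
  R_conv,in = 1/(hA) = 1/(1190·5.17) = 1.625×10^-4 K/W
  R_cast iron = L/(kA) = 9.82×10^-4/(58.8·5.17) = 3.230×10^-6 K/W
R_ceramic fibre blanket = ΣR − ΣR_known = 0.04272 − 1.657×10^-4 = 0.04255 K/W
L/(kA) = 0.04255 ⇒ k = 0.0190/(0.04255·5.17) = 0.0864 W/m·K

k = 0.0864 W/m·K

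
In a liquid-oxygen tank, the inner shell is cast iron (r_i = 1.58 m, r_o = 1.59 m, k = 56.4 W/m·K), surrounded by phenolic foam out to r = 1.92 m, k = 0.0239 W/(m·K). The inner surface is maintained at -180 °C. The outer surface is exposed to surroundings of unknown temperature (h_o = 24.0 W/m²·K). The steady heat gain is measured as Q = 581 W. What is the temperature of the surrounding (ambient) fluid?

T_out = 29.6 °C

Sum the resistances:
  R_cast iron = (1/1.58 − 1/1.59)/(4πk) = 0.003981/(4π·56.4) = 5.616×10^-6 K/W
  R_phenolic foam = (1/1.59 − 1/1.92)/(4πk) = 0.1081/(4π·0.0239) = 0.3599 K/W
  R_conv,out = 1/(4πr²h) = 1/(4π·1.92²·24.0) = 8.994×10^-4 K/W
ΣR = 0.3608 K/W
ΔT = Q·ΣR = 581 × 0.3608 = 209.6 K
Heat flows inward, so T_out = T_in + ΔT = -180 + 209.6 = 29.6 °C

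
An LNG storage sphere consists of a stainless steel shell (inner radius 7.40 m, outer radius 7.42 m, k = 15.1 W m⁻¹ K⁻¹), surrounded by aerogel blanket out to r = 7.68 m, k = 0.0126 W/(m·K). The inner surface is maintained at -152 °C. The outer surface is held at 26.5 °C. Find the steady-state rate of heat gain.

Q = 6190 W

Treat each layer as a resistance in series:
  R_stainless steel = (1/7.40 − 1/7.42)/(4πk) = 3.642×10^-4/(4π·15.1) = 1.920×10^-6 K/W
  R_aerogel blanket = (1/7.42 − 1/7.68)/(4πk) = 0.004563/(4π·0.0126) = 0.02882 K/W
ΣR = 1.920×10^-6 + 0.02882 = 0.02882 K/W
Q = ΔT/ΣR = (-152 °C − 26.5 °C)/0.02882 = -6190 W
(Negative Q ⇒ heat flows inward; heat gain = 6190 W.)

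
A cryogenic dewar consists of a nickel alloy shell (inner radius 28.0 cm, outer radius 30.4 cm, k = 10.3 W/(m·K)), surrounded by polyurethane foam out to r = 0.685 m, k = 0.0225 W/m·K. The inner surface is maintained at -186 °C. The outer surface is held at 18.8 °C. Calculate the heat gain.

Series thermal resistances, inner to outer:
  R_nickel alloy = (1/0.280 − 1/0.304)/(4πk) = 0.2820/(4π·10.3) = 0.002178 K/W
  R_polyurethane foam = (1/0.304 − 1/0.685)/(4πk) = 1.830/(4π·0.0225) = 6.471 K/W
ΣR = 0.002178 + 6.471 = 6.473 K/W
Q = ΔT/ΣR = (-186 °C − 18.8 °C)/6.473 = -31.6 W
(Negative Q ⇒ heat flows inward; heat gain = 31.6 W.)

Q = 31.6 W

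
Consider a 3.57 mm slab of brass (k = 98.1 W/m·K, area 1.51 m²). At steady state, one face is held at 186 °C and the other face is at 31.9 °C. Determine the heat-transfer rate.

Q = kA·ΔT/L = 98.1 × 1.51 × |186 °C − 31.9 °C| / 0.00357 = 6.39×10^6 W

Q = 6390 kW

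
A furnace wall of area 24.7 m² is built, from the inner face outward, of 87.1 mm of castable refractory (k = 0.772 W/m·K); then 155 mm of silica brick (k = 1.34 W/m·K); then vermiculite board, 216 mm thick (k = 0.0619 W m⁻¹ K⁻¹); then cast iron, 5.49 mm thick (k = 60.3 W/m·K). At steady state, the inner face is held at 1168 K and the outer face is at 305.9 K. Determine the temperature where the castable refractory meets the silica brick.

Resistance network (inner→outer):
  R_castable refractory = L/(kA) = 0.0871/(0.772·24.7) = 0.004568 K/W
  R_silica brick = L/(kA) = 0.155/(1.34·24.7) = 0.004683 K/W
  R_vermiculite board = L/(kA) = 0.216/(0.0619·24.7) = 0.1413 K/W
  R_cast iron = L/(kA) = 0.00549/(60.3·24.7) = 3.686×10^-6 K/W
ΣR = 0.004568 + 0.004683 + 0.1413 + 3.686×10^-6 = 0.1506 K/W
Q = ΔT/ΣR = (1168 K − 305.9 K)/0.1506 = 5724 W
From the inner boundary to the castable refractory/silica brick interface, ΣR_partial = 0.004568 K/W.
T_interface = T_in − Q·ΣR_partial = 1168 K − (5724)(0.004568) = 1142 K

T = 1142 K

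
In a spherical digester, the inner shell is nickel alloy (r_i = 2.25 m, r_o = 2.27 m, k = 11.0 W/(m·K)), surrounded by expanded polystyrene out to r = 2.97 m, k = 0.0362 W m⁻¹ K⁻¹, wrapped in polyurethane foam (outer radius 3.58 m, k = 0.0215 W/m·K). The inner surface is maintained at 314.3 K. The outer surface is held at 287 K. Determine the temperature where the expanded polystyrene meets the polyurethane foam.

Treat each layer as a resistance in series:
  R_nickel alloy = (1/2.25 − 1/2.27)/(4πk) = 0.003916/(4π·11.0) = 2.833×10^-5 K/W
  R_expanded polystyrene = (1/2.27 − 1/2.97)/(4πk) = 0.1038/(4π·0.0362) = 0.2282 K/W
  R_polyurethane foam = (1/2.97 − 1/3.58)/(4πk) = 0.05737/(4π·0.0215) = 0.2123 K/W
ΣR = 2.833×10^-5 + 0.2282 + 0.2123 = 0.4405 K/W
Q = ΔT/ΣR = (314.3 K − 287 K)/0.4405 = 61.98 W
From the inner boundary to the expanded polystyrene/polyurethane foam interface, ΣR_partial = 0.2282 K/W.
T_interface = T_in − Q·ΣR_partial = 314.3 K − (61.98)(0.2282) = 300.2 K

T = 300.2 K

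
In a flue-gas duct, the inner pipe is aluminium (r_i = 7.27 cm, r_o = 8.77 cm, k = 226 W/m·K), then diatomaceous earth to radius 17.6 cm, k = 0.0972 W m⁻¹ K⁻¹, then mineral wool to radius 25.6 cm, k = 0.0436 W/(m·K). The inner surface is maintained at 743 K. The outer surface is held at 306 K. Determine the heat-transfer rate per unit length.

Q' = 174 W/m

Treat each layer as a resistance in series:
  R'_aluminium = ln(0.0877/0.0727)/(2πk) = 0.1876/(2π·226) = 1.321×10^-4 m·K/W
  R'_diatomaceous earth = ln(0.176/0.0877)/(2πk) = 0.6966/(2π·0.0972) = 1.141 m·K/W
  R'_mineral wool = ln(0.256/0.176)/(2πk) = 0.3747/(2π·0.0436) = 1.368 m·K/W
ΣR = 1.321×10^-4 + 1.141 + 1.368 = 2.509 m·K/W
Q' = ΔT/ΣR = (743 K − 306 K)/2.509 = 174 W/m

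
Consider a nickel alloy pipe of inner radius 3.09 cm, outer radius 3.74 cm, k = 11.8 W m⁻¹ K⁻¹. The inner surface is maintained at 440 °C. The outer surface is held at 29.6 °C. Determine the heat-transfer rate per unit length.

Q' = 2πk·ΔT/ln(r₂/r₁) = 2π × 11.8 × 410.4 / ln(0.0374/0.0309) = 1.59×10^5 W/m

Q' = 159 kW/m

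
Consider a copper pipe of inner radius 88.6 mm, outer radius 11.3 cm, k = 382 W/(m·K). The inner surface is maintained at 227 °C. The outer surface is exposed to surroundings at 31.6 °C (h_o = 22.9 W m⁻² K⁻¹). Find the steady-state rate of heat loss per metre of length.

Q' = 3.17 kW/m

Series thermal resistances, inner to outer:
  R'_copper = ln(0.113/0.0886)/(2πk) = 0.2433/(2π·382) = 1.013×10^-4 m·K/W
  R'_conv,out = 1/(2πr h) = 1/(2π·0.113·22.9) = 0.06150 m·K/W
ΣR = 1.013×10^-4 + 0.06150 = 0.06160 m·K/W
Q' = ΔT/ΣR = (227 °C − 31.6 °C)/0.06160 = 3170 W/m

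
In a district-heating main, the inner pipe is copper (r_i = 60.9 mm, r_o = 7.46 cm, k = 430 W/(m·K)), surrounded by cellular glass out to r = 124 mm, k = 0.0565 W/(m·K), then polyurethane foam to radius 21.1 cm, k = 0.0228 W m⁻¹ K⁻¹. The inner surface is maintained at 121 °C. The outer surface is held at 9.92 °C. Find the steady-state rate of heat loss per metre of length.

Q' = 21.6 W/m

Series thermal resistances, inner to outer:
  R'_copper = ln(0.0746/0.0609)/(2πk) = 0.2029/(2π·430) = 7.510×10^-5 m·K/W
  R'_cellular glass = ln(0.124/0.0746)/(2πk) = 0.5081/(2π·0.0565) = 1.431 m·K/W
  R'_polyurethane foam = ln(0.211/0.124)/(2πk) = 0.5316/(2π·0.0228) = 3.711 m·K/W
ΣR = 7.510×10^-5 + 1.431 + 3.711 = 5.142 m·K/W
Q' = ΔT/ΣR = (121 °C − 9.92 °C)/5.142 = 21.6 W/m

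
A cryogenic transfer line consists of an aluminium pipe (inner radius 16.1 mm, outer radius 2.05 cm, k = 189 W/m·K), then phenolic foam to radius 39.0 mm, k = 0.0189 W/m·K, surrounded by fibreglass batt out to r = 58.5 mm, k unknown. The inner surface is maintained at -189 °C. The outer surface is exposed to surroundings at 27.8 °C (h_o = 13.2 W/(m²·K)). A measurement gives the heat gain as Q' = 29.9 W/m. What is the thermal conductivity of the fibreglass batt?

k = 0.0396 W/m·K

ΣR = ΔT/Q' = |-189 − 27.8|/29.9 = 7.251 m·K/W
Known resistances:
  R'_aluminium = ln(0.0205/0.0161)/(2πk) = 0.2416/(2π·189) = 2.035×10^-4 m·K/W
  R'_phenolic foam = ln(0.0390/0.0205)/(2πk) = 0.6431/(2π·0.0189) = 5.416 m·K/W
  R'_conv,out = 1/(2πr h) = 1/(2π·0.0585·13.2) = 0.2061 m·K/W
R_fibreglass batt = ΣR − ΣR_known = 7.251 − 5.622 = 1.629 m·K/W
ln(r₂/r₁)/(2πk) = 1.629 ⇒ k = 0.4055/(2π·1.629) = 0.0396 W/m·K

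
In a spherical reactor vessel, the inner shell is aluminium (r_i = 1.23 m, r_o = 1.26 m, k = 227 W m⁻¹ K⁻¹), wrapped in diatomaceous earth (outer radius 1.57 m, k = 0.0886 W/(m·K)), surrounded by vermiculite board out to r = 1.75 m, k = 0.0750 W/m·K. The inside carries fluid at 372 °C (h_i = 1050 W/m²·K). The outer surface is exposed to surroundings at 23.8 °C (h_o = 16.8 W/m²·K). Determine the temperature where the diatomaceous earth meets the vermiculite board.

Series thermal resistances, inner to outer:
  R_conv,in = 1/(4πr²h) = 1/(4π·1.23²·1050) = 5.009×10^-5 K/W
  R_aluminium = (1/1.23 − 1/1.26)/(4πk) = 0.01936/(4π·227) = 6.786×10^-6 K/W
  R_diatomaceous earth = (1/1.26 − 1/1.57)/(4πk) = 0.1567/(4π·0.0886) = 0.1407 K/W
  R_vermiculite board = (1/1.57 − 1/1.75)/(4πk) = 0.06551/(4π·0.0750) = 0.06951 K/W
  R_conv,out = 1/(4πr²h) = 1/(4π·1.75²·16.8) = 0.001547 K/W
ΣR = 5.009×10^-5 + 6.786×10^-6 + 0.1407 + 0.06951 + 0.001547 = 0.2118 K/W
Q = ΔT/ΣR = (372 °C − 23.8 °C)/0.2118 = 1644 W
From the inner boundary to the diatomaceous earth/vermiculite board interface, ΣR_partial = 0.1408 K/W.
T_interface = T_in − Q·ΣR_partial = 372 °C − (1644)(0.1408) = 141 °C

T = 141 °C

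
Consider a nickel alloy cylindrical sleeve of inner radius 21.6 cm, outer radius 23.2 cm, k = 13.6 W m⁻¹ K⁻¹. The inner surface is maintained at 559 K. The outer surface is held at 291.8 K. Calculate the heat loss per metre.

Q' = 320 kW/m

Q' = 2πk·ΔT/ln(r₂/r₁) = 2π × 13.6 × 267.2 / ln(0.232/0.216) = 3.20×10^5 W/m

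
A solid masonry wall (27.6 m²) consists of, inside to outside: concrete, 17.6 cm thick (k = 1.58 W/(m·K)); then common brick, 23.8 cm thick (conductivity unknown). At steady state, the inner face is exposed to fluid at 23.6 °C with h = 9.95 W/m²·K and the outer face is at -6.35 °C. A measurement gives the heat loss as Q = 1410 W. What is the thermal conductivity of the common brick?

k = 0.636 W/m·K

ΣR = ΔT/Q = |23.6 − -6.35|/1410 = 0.02124 K/W
Known resistances:
  R_conv,in = 1/(hA) = 1/(9.95·27.6) = 0.003641 K/W
  R_concrete = L/(kA) = 0.176/(1.58·27.6) = 0.004036 K/W
R_common brick = ΣR − ΣR_known = 0.02124 − 0.007677 = 0.01356 K/W
L/(kA) = 0.01356 ⇒ k = 0.238/(0.01356·27.6) = 0.636 W/m·K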